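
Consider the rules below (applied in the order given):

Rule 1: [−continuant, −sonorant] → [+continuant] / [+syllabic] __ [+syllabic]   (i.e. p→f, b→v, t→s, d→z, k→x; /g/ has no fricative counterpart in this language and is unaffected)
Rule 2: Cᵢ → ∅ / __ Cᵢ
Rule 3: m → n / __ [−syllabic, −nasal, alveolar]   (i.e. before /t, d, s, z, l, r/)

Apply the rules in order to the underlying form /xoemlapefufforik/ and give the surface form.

Rule 1 (intervocalic spirantization): /p/ is a stop between vowels /a/ and /e/, so it spirantizes to the fricative [f]. /xoemlapefufforik/ → xoemlafefufforik.
Rule 2 (degemination): /ff/ is a geminate; the first /f/ deletes. /xoemlafefufforik/ → xoemlafefuforik.
Rule 3 (nasal place assimilation): /m/ precedes the alveolar consonant /l/, so it assimilates in place to [n]. /xoemlafefuforik/ → xoenlafefuforik.

xoenlafefuforik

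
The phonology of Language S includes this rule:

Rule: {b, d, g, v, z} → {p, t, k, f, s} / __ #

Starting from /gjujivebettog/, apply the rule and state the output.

Scanning /gjujivebettog/: /g/ at position 1 is not in the conditioning environment; /v/ at position 6 is not in the conditioning environment; /b/ at position 8 is not in the conditioning environment; /g/ is a voiced obstruent in word-final position, so it devoices to [k].
Result: [gjujivebettok].

gjujivebettok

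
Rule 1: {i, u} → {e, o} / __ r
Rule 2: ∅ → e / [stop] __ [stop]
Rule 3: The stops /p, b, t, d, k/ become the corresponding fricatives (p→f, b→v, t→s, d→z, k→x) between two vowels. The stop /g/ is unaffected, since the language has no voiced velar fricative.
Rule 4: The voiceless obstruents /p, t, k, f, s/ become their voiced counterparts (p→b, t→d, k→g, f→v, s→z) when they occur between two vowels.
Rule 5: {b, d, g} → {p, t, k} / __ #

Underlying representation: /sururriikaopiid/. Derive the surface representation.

sororriixaoviit

Rule 1 (pre-rhotic lowering): /u/ is a high vowel immediately before /r/, so it lowers to [o]. /u/ is a high vowel immediately before /r/, so it lowers to [o]. /sururriikaopiid/ → sororriikaopiid.
Rule 2 (stop-cluster e-epenthesis): no segment meets the environment; /sororriikaopiid/ is unchanged.
Rule 3 (intervocalic spirantization): /k/ is a stop between vowels /i/ and /a/, so it spirantizes to the fricative [x]. /p/ is a stop between vowels /o/ and /i/, so it spirantizes to the fricative [f]. /sororriikaopiid/ → sororriixaofiid.
Rule 4 (intervocalic voicing): /f/ is a voiceless obstruent between vowels /o/ and /i/, so it voices to [v]. /sororriixaofiid/ → sororriixaoviid.
Rule 5 (final devoicing): /d/ is a voiced stop in word-final position, so it devoices to [t]. /sororriixaoviid/ → sororriixaoviit.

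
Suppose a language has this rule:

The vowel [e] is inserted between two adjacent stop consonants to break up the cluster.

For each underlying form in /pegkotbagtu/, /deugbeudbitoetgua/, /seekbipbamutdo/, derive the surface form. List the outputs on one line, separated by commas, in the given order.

/pegkotbagtu/: /g/ and /k/ form a stop–stop cluster, so [e] is inserted between them. /t/ and /b/ form a stop–stop cluster, so [e] is inserted between them. /g/ and /t/ form a stop–stop cluster, so [e] is inserted between them. → [pegekotebagetu].
/deugbeudbitoetgua/: /g/ and /b/ form a stop–stop cluster, so [e] is inserted between them. /d/ and /b/ form a stop–stop cluster, so [e] is inserted between them. /t/ and /g/ form a stop–stop cluster, so [e] is inserted between them. → [deugebeudebitoetegua].
/seekbipbamutdo/: /k/ and /b/ form a stop–stop cluster, so [e] is inserted between them. /p/ and /b/ form a stop–stop cluster, so [e] is inserted between them. /t/ and /d/ form a stop–stop cluster, so [e] is inserted between them. → [seekebipebamutedo].

pegekotebagetu, deugebeudebitoetegua, seekebipebamutedo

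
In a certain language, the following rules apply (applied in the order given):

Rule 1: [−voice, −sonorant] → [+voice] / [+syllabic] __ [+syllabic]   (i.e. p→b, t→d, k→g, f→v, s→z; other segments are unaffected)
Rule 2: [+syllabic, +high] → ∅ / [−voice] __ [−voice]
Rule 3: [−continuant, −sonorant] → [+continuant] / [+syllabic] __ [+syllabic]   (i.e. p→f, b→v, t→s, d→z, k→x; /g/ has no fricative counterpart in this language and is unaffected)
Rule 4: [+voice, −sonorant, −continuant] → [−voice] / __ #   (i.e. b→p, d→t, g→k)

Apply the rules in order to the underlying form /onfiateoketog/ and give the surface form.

onfiazeogezok

Rule 1 (intervocalic voicing): /t/ is a voiceless obstruent between vowels /a/ and /e/, so it voices to [d]. /k/ is a voiceless obstruent between vowels /o/ and /e/, so it voices to [g]. /t/ is a voiceless obstruent between vowels /e/ and /o/, so it voices to [d]. /onfiateoketog/ → onfiadeogedog.
Rule 2 (high vowel syncope): no segment meets the environment; /onfiadeogedog/ is unchanged.
Rule 3 (intervocalic spirantization): /d/ is a stop between vowels /a/ and /e/, so it spirantizes to the fricative [z]. /d/ is a stop between vowels /e/ and /o/, so it spirantizes to the fricative [z]. /onfiadeogedog/ → onfiazeogezog.
Rule 4 (final devoicing): /g/ is a voiced stop in word-final position, so it devoices to [k]. /onfiazeogezog/ → onfiazeogezok.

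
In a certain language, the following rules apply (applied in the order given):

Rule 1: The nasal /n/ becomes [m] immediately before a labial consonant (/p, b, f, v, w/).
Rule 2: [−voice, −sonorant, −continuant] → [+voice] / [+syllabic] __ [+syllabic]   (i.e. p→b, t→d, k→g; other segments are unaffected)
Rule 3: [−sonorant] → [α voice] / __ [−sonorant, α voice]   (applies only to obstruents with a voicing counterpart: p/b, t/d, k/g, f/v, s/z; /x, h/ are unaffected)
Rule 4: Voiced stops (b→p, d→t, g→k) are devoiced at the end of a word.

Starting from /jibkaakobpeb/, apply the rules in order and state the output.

jipkaagoppep

Rule 1 (nasal place assimilation): no segment meets the environment; /jibkaakobpeb/ is unchanged.
Rule 2 (intervocalic voicing): /k/ is a voiceless stop between vowels /a/ and /o/, so it voices to [g]. /jibkaakobpeb/ → jibkaagobpeb.
Rule 3 (regressive voicing assimilation): /b/ precedes the voiceless obstruent /k/, so it devoices to [p] by assimilation. /b/ precedes the voiceless obstruent /p/, so it devoices to [p] by assimilation. /jibkaagobpeb/ → jipkaagoppeb.
Rule 4 (final devoicing): /b/ is a voiced stop in word-final position, so it devoices to [p]. /jipkaagoppeb/ → jipkaagoppep.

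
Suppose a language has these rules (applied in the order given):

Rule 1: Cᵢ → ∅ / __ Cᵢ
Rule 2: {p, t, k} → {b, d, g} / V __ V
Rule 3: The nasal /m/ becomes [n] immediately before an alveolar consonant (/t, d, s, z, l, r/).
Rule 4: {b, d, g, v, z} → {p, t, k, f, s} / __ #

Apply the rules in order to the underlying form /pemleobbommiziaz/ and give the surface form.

Rule 1 (degemination): /bb/ is a geminate; the first /b/ deletes. /mm/ is a geminate; the first /m/ deletes. /pemleobbommiziaz/ → pemleobomiziaz.
Rule 2 (intervocalic voicing): no segment meets the environment; /pemleobomiziaz/ is unchanged.
Rule 3 (nasal place assimilation): /m/ precedes the alveolar consonant /l/, so it assimilates in place to [n]. /pemleobomiziaz/ → penleobomiziaz.
Rule 4 (final devoicing): /z/ is a voiced obstruent in word-final position, so it devoices to [s]. /penleobomiziaz/ → penleobomizias.

penleobomizias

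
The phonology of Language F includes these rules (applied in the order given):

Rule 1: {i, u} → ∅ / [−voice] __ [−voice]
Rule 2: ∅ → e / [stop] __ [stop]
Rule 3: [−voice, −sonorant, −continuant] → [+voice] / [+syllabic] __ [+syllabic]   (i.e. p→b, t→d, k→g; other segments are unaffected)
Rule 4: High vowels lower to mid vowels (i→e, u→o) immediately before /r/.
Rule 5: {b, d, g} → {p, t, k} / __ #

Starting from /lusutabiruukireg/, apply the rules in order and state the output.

lustaberuugerek

Rule 1 (high vowel syncope): /u/ is a high vowel flanked by voiceless consonants /s/ and /t/, so it deletes. /lusutabiruukireg/ → lustabiruukireg.
Rule 2 (stop-cluster e-epenthesis): no segment meets the environment; /lustabiruukireg/ is unchanged.
Rule 3 (intervocalic voicing): /k/ is a voiceless stop between vowels /u/ and /i/, so it voices to [g]. /lustabiruukireg/ → lustabiruugireg.
Rule 4 (pre-rhotic lowering): /i/ is a high vowel immediately before /r/, so it lowers to [e]. /i/ is a high vowel immediately before /r/, so it lowers to [e]. /lustabiruugireg/ → lustaberuugereg.
Rule 5 (final devoicing): /g/ is a voiced stop in word-final position, so it devoices to [k]. /lustaberuugereg/ → lustaberuugerek.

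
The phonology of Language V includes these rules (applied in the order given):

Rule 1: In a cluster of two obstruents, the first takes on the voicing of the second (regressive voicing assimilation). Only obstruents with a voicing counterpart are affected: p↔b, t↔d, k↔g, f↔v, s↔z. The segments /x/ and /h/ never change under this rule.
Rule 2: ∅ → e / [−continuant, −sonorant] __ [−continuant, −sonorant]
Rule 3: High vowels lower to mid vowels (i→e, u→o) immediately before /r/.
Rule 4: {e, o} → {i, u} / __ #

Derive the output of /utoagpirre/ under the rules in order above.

utoakeperri

Rule 1 (regressive voicing assimilation): /g/ precedes the voiceless obstruent /p/, so it devoices to [k] by assimilation. /utoagpirre/ → utoakpirre.
Rule 2 (stop-cluster e-epenthesis): /k/ and /p/ form a stop–stop cluster, so [e] is inserted between them. /utoakpirre/ → utoakepirre.
Rule 3 (pre-rhotic lowering): /i/ is a high vowel immediately before /r/, so it lowers to [e]. /utoakepirre/ → utoakeperre.
Rule 4 (final vowel raising): /e/ is a mid vowel in word-final position, so it raises to [i]. /utoakeperre/ → utoakeperri.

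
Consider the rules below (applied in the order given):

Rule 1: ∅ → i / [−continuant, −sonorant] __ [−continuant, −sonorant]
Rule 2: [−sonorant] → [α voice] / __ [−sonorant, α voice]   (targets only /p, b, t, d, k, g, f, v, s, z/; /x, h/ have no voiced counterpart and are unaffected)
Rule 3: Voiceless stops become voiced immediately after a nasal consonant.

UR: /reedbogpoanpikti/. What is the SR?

Rule 1 (stop-cluster i-epenthesis): /d/ and /b/ form a stop–stop cluster, so [i] is inserted between them. /g/ and /p/ form a stop–stop cluster, so [i] is inserted between them. /k/ and /t/ form a stop–stop cluster, so [i] is inserted between them. /reedbogpoanpikti/ → reedibogipoanpikiti.
Rule 2 (regressive voicing assimilation): no segment meets the environment; /reedibogipoanpikiti/ is unchanged.
Rule 3 (post-nasal voicing): /p/ is a voiceless stop immediately after the nasal /n/, so it voices to [b]. /reedibogipoanpikiti/ → reedibogipoanbikiti.

reedibogipoanbikiti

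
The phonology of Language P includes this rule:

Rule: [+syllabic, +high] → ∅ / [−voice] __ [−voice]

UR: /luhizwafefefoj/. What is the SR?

No segment of /luhizwafefefoj/ meets the structural description of the rule, so the form surfaces unchanged.

luhizwafefefoj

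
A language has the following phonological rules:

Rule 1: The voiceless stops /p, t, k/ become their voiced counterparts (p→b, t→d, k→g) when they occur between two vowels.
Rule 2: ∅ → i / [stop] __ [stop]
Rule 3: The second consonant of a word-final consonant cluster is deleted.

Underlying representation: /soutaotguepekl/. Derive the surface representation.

Rule 1 (intervocalic voicing): /t/ is a voiceless stop between vowels /u/ and /a/, so it voices to [d]. /p/ is a voiceless stop between vowels /e/ and /e/, so it voices to [b]. /soutaotguepekl/ → soudaotguebekl.
Rule 2 (stop-cluster i-epenthesis): /t/ and /g/ form a stop–stop cluster, so [i] is inserted between them. /soudaotguebekl/ → soudaotiguebekl.
Rule 3 (final cluster simplification): /l/ is the second consonant of a word-final cluster /kl/, so it deletes. /soudaotiguebekl/ → soudaotiguebek.

soudaotiguebek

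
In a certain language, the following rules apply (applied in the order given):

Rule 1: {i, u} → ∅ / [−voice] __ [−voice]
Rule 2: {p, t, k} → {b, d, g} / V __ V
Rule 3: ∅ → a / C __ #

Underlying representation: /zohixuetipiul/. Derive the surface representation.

Rule 1 (high vowel syncope): /i/ is a high vowel flanked by voiceless consonants /h/ and /x/, so it deletes. /i/ is a high vowel flanked by voiceless consonants /t/ and /p/, so it deletes. /zohixuetipiul/ → zohxuetpiul.
Rule 2 (intervocalic voicing): no segment meets the environment; /zohxuetpiul/ is unchanged.
Rule 3 (final a-epenthesis): the form ends in the consonant /l/, so [a] is inserted word-finally. /zohxuetpiul/ → zohxuetpiula.

zohxuetpiula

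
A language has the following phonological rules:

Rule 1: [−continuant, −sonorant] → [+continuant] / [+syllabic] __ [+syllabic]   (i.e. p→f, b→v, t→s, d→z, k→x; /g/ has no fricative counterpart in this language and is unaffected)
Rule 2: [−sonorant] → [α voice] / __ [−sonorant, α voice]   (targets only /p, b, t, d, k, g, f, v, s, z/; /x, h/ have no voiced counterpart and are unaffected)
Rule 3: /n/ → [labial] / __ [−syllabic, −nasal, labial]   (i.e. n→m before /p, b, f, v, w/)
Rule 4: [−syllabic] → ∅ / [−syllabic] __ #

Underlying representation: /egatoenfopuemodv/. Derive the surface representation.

Rule 1 (intervocalic spirantization): /t/ is a stop between vowels /a/ and /o/, so it spirantizes to the fricative [s]. /p/ is a stop between vowels /o/ and /u/, so it spirantizes to the fricative [f]. /egatoenfopuemodv/ → egasoenfofuemodv.
Rule 2 (regressive voicing assimilation): no segment meets the environment; /egasoenfofuemodv/ is unchanged.
Rule 3 (nasal place assimilation): /n/ precedes the labial consonant /f/, so it assimilates in place to [m]. /egasoenfofuemodv/ → egasoemfofuemodv.
Rule 4 (final cluster simplification): /v/ is the second consonant of a word-final cluster /dv/, so it deletes. /egasoemfofuemodv/ → egasoemfofuemod.

egasoemfofuemod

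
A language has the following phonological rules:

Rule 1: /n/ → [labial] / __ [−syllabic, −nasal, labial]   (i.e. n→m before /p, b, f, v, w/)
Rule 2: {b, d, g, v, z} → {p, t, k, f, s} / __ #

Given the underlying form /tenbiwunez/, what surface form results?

tembiwunes

Rule 1 (nasal place assimilation): /n/ precedes the labial consonant /b/, so it assimilates in place to [m]. /tenbiwunez/ → tembiwunez.
Rule 2 (final devoicing): /z/ is a voiced obstruent in word-final position, so it devoices to [s]. /tembiwunez/ → tembiwunes.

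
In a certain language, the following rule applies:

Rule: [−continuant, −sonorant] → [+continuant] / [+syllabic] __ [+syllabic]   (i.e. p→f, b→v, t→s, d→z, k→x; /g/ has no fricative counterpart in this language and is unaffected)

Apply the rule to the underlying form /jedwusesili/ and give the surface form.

No segment of /jedwusesili/ meets the structural description of the rule, so the form surfaces unchanged.

jedwusesili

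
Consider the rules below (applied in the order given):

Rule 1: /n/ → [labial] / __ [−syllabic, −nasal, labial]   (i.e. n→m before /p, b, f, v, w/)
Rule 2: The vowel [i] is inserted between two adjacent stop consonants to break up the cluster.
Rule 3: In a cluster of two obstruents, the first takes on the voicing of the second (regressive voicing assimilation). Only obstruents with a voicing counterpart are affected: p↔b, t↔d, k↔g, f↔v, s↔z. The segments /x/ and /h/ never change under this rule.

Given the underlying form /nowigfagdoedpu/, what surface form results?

Rule 1 (nasal place assimilation): no segment meets the environment; /nowigfagdoedpu/ is unchanged.
Rule 2 (stop-cluster i-epenthesis): /g/ and /d/ form a stop–stop cluster, so [i] is inserted between them. /d/ and /p/ form a stop–stop cluster, so [i] is inserted between them. /nowigfagdoedpu/ → nowigfagidoedipu.
Rule 3 (regressive voicing assimilation): /g/ precedes the voiceless obstruent /f/, so it devoices to [k] by assimilation. /nowigfagidoedipu/ → nowikfagidoedipu.

nowikfagidoedipu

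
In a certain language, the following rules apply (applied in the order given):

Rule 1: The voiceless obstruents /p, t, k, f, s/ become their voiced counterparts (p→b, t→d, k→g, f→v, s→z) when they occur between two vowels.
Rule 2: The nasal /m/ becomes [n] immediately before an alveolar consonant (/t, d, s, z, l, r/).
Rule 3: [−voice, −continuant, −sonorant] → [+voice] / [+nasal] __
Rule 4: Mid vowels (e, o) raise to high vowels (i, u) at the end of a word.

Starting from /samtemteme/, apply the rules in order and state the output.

sandendemi

Rule 1 (intervocalic voicing): no segment meets the environment; /samtemteme/ is unchanged.
Rule 2 (nasal place assimilation): /m/ precedes the alveolar consonant /t/, so it assimilates in place to [n]. /m/ precedes the alveolar consonant /t/, so it assimilates in place to [n]. /samtemteme/ → santenteme.
Rule 3 (post-nasal voicing): /t/ is a voiceless stop immediately after the nasal /n/, so it voices to [d]. /t/ is a voiceless stop immediately after the nasal /n/, so it voices to [d]. /santenteme/ → sandendeme.
Rule 4 (final vowel raising): /e/ is a mid vowel in word-final position, so it raises to [i]. /sandendeme/ → sandendemi.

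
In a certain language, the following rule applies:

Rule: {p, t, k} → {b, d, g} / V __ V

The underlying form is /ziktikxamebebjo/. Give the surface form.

ziktikxamebebjo

No segment of /ziktikxamebebjo/ meets the structural description of the rule, so the form surfaces unchanged.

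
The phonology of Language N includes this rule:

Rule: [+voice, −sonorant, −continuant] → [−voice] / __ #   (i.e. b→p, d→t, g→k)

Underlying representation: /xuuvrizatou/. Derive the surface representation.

No segment of /xuuvrizatou/ meets the structural description of the rule, so the form surfaces unchanged.

xuuvrizatou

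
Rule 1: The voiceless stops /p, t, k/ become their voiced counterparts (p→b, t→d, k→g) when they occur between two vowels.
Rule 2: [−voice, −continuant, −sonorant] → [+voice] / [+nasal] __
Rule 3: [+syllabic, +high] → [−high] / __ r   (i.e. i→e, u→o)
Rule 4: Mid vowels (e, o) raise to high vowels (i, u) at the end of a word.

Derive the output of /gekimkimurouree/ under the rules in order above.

Rule 1 (intervocalic voicing): /k/ is a voiceless stop between vowels /e/ and /i/, so it voices to [g]. /gekimkimurouree/ → gegimkimurouree.
Rule 2 (post-nasal voicing): /k/ is a voiceless stop immediately after the nasal /m/, so it voices to [g]. /gegimkimurouree/ → gegimgimurouree.
Rule 3 (pre-rhotic lowering): /u/ is a high vowel immediately before /r/, so it lowers to [o]. /u/ is a high vowel immediately before /r/, so it lowers to [o]. /gegimgimurouree/ → gegimgimorooree.
Rule 4 (final vowel raising): /e/ is a mid vowel in word-final position, so it raises to [i]. /gegimgimorooree/ → gegimgimoroorei.

gegimgimoroorei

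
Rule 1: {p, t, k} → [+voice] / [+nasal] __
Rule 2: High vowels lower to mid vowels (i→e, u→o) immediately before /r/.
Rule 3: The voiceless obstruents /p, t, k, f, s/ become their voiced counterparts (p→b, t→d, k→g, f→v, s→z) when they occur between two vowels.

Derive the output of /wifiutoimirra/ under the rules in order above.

Rule 1 (post-nasal voicing): no segment meets the environment; /wifiutoimirra/ is unchanged.
Rule 2 (pre-rhotic lowering): /i/ is a high vowel immediately before /r/, so it lowers to [e]. /wifiutoimirra/ → wifiutoimerra.
Rule 3 (intervocalic voicing): /f/ is a voiceless obstruent between vowels /i/ and /i/, so it voices to [v]. /t/ is a voiceless obstruent between vowels /u/ and /o/, so it voices to [d]. /wifiutoimerra/ → wiviudoimerra.

wiviudoimerra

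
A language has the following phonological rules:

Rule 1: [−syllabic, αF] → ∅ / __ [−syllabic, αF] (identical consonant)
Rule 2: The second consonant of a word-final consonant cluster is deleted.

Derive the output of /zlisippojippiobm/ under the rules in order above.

Rule 1 (degemination): /pp/ is a geminate; the first /p/ deletes. /pp/ is a geminate; the first /p/ deletes. /zlisippojippiobm/ → zlisipojipiobm.
Rule 2 (final cluster simplification): /m/ is the second consonant of a word-final cluster /bm/, so it deletes. /zlisipojipiobm/ → zlisipojipiob.

zlisipojipiob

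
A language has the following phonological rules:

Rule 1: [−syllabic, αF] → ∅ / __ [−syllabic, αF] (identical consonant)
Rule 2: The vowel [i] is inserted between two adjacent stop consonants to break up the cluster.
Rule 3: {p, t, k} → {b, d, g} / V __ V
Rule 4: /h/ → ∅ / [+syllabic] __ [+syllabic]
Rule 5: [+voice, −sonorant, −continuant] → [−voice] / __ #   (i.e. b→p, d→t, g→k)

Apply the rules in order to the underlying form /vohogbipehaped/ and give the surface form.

Rule 1 (degemination): no segment meets the environment; /vohogbipehaped/ is unchanged.
Rule 2 (stop-cluster i-epenthesis): /g/ and /b/ form a stop–stop cluster, so [i] is inserted between them. /vohogbipehaped/ → vohogibipehaped.
Rule 3 (intervocalic voicing): /p/ is a voiceless stop between vowels /i/ and /e/, so it voices to [b]. /p/ is a voiceless stop between vowels /a/ and /e/, so it voices to [b]. /vohogibipehaped/ → vohogibibehabed.
Rule 4 (intervocalic h-deletion): /h/ occurs between vowels /o/ and /o/, so it deletes. /h/ occurs between vowels /e/ and /a/, so it deletes. /vohogibibehabed/ → voogibibeabed.
Rule 5 (final devoicing): /d/ is a voiced stop in word-final position, so it devoices to [t]. /voogibibeabed/ → voogibibeabet.

voogibibeabet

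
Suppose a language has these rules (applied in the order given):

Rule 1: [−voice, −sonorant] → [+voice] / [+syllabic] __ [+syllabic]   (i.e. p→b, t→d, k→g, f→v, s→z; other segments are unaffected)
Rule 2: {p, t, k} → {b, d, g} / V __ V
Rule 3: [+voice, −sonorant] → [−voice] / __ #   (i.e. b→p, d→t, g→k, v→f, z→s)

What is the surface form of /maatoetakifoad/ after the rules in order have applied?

Rule 1 (intervocalic voicing): /t/ is a voiceless obstruent between vowels /a/ and /o/, so it voices to [d]. /t/ is a voiceless obstruent between vowels /e/ and /a/, so it voices to [d]. /k/ is a voiceless obstruent between vowels /a/ and /i/, so it voices to [g]. /f/ is a voiceless obstruent between vowels /i/ and /o/, so it voices to [v]. /maatoetakifoad/ → maadoedagivoad.
Rule 2 (intervocalic voicing): no segment meets the environment; /maadoedagivoad/ is unchanged.
Rule 3 (final devoicing): /d/ is a voiced obstruent in word-final position, so it devoices to [t]. /maadoedagivoad/ → maadoedagivoat.

maadoedagivoat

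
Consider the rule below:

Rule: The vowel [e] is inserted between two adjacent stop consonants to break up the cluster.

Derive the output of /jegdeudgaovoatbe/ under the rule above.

jegedeudegaovoatebe

/g/ and /d/ form a stop–stop cluster, so [e] is inserted between them.
/d/ and /g/ form a stop–stop cluster, so [e] is inserted between them.
/t/ and /b/ form a stop–stop cluster, so [e] is inserted between them.
Surface form: [jegedeudegaovoatebe].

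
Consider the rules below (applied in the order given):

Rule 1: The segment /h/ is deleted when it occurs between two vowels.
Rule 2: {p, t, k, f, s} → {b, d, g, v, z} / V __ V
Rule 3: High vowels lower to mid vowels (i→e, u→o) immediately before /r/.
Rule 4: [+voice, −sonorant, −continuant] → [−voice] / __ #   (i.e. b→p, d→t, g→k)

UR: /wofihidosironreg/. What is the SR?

woviidozeronrek

Rule 1 (intervocalic h-deletion): /h/ occurs between vowels /i/ and /i/, so it deletes. /wofihidosironreg/ → wofiidosironreg.
Rule 2 (intervocalic voicing): /f/ is a voiceless obstruent between vowels /o/ and /i/, so it voices to [v]. /s/ is a voiceless obstruent between vowels /o/ and /i/, so it voices to [z]. /wofiidosironreg/ → woviidozironreg.
Rule 3 (pre-rhotic lowering): /i/ is a high vowel immediately before /r/, so it lowers to [e]. /woviidozironreg/ → woviidozeronreg.
Rule 4 (final devoicing): /g/ is a voiced stop in word-final position, so it devoices to [k]. /woviidozeronreg/ → woviidozeronrek.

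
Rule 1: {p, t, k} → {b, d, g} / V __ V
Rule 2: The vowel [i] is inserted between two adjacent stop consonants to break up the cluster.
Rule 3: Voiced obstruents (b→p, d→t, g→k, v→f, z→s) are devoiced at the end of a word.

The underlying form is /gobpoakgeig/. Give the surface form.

gobipoakigeik

Rule 1 (intervocalic voicing): no segment meets the environment; /gobpoakgeig/ is unchanged.
Rule 2 (stop-cluster i-epenthesis): /b/ and /p/ form a stop–stop cluster, so [i] is inserted between them. /k/ and /g/ form a stop–stop cluster, so [i] is inserted between them. /gobpoakgeig/ → gobipoakigeig.
Rule 3 (final devoicing): /g/ is a voiced obstruent in word-final position, so it devoices to [k]. /gobipoakigeig/ → gobipoakigeik.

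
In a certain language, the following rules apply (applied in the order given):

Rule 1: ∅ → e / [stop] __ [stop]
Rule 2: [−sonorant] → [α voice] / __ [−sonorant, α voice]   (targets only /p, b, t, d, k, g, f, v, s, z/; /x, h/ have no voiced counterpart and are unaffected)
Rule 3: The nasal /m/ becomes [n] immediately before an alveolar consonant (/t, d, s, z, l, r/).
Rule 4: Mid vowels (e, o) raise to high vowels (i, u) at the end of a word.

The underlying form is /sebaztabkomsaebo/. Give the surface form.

sebastabekonsaebu

Rule 1 (stop-cluster e-epenthesis): /b/ and /k/ form a stop–stop cluster, so [e] is inserted between them. /sebaztabkomsaebo/ → sebaztabekomsaebo.
Rule 2 (regressive voicing assimilation): /z/ precedes the voiceless obstruent /t/, so it devoices to [s] by assimilation. /sebaztabekomsaebo/ → sebastabekomsaebo.
Rule 3 (nasal place assimilation): /m/ precedes the alveolar consonant /s/, so it assimilates in place to [n]. /sebastabekomsaebo/ → sebastabekonsaebo.
Rule 4 (final vowel raising): /o/ is a mid vowel in word-final position, so it raises to [u]. /sebastabekonsaebo/ → sebastabekonsaebu.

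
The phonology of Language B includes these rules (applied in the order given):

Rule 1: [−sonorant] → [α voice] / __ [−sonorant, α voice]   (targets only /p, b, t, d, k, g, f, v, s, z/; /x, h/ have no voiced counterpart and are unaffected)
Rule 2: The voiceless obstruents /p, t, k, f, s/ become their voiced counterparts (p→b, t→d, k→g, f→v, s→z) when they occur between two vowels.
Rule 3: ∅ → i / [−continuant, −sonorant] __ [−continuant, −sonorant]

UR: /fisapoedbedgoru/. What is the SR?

fizaboedibedigoru

Rule 1 (regressive voicing assimilation): no segment meets the environment; /fisapoedbedgoru/ is unchanged.
Rule 2 (intervocalic voicing): /s/ is a voiceless obstruent between vowels /i/ and /a/, so it voices to [z]. /p/ is a voiceless obstruent between vowels /a/ and /o/, so it voices to [b]. /fisapoedbedgoru/ → fizaboedbedgoru.
Rule 3 (stop-cluster i-epenthesis): /d/ and /b/ form a stop–stop cluster, so [i] is inserted between them. /d/ and /g/ form a stop–stop cluster, so [i] is inserted between them. /fizaboedbedgoru/ → fizaboedibedigoru.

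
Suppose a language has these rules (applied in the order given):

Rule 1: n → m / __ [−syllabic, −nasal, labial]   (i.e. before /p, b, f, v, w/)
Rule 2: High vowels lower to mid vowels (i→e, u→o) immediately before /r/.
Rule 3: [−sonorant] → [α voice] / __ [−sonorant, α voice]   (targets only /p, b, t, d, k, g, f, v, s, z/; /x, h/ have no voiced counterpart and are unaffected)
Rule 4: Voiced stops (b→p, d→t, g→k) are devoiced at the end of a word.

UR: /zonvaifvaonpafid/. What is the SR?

zomvaivvaompafit

Rule 1 (nasal place assimilation): /n/ precedes the labial consonant /v/, so it assimilates in place to [m]. /n/ precedes the labial consonant /p/, so it assimilates in place to [m]. /zonvaifvaonpafid/ → zomvaifvaompafid.
Rule 2 (pre-rhotic lowering): no segment meets the environment; /zomvaifvaompafid/ is unchanged.
Rule 3 (regressive voicing assimilation): /f/ precedes the voiced obstruent /v/, so it voices to [v] by assimilation. /zomvaifvaompafid/ → zomvaivvaompafid.
Rule 4 (final devoicing): /d/ is a voiced stop in word-final position, so it devoices to [t]. /zomvaivvaompafid/ → zomvaivvaompafit.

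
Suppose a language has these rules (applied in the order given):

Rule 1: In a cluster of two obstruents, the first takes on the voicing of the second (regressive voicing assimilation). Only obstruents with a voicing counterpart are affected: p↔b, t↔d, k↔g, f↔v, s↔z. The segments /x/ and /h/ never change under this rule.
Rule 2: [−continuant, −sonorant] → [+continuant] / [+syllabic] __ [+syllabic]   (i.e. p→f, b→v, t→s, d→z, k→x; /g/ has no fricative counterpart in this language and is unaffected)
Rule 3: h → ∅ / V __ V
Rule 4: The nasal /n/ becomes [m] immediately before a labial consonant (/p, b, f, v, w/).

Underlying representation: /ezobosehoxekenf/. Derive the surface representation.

Rule 1 (regressive voicing assimilation): no segment meets the environment; /ezobosehoxekenf/ is unchanged.
Rule 2 (intervocalic spirantization): /b/ is a stop between vowels /o/ and /o/, so it spirantizes to the fricative [v]. /k/ is a stop between vowels /e/ and /e/, so it spirantizes to the fricative [x]. /ezobosehoxekenf/ → ezovosehoxexenf.
Rule 3 (intervocalic h-deletion): /h/ occurs between vowels /e/ and /o/, so it deletes. /ezovosehoxexenf/ → ezovoseoxexenf.
Rule 4 (nasal place assimilation): /n/ precedes the labial consonant /f/, so it assimilates in place to [m]. /ezovoseoxexenf/ → ezovoseoxexemf.

ezovoseoxexemf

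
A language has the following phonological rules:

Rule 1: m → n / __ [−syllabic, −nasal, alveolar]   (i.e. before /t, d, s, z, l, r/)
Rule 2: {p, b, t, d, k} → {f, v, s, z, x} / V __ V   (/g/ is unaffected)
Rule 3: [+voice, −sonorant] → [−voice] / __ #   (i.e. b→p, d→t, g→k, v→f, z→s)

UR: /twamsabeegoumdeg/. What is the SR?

Rule 1 (nasal place assimilation): /m/ precedes the alveolar consonant /s/, so it assimilates in place to [n]. /m/ precedes the alveolar consonant /d/, so it assimilates in place to [n]. /twamsabeegoumdeg/ → twansabeegoundeg.
Rule 2 (intervocalic spirantization): /b/ is a stop between vowels /a/ and /e/, so it spirantizes to the fricative [v]. /twansabeegoundeg/ → twansaveegoundeg.
Rule 3 (final devoicing): /g/ is a voiced obstruent in word-final position, so it devoices to [k]. /twansaveegoundeg/ → twansaveegoundek.

twansaveegoundek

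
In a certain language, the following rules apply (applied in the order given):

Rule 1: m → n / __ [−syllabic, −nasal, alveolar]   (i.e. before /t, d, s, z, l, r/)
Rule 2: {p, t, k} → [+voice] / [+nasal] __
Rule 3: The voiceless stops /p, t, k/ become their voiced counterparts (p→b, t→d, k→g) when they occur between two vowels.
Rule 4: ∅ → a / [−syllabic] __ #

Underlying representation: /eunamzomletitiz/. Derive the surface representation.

Rule 1 (nasal place assimilation): /m/ precedes the alveolar consonant /z/, so it assimilates in place to [n]. /m/ precedes the alveolar consonant /l/, so it assimilates in place to [n]. /eunamzomletitiz/ → eunanzonletitiz.
Rule 2 (post-nasal voicing): no segment meets the environment; /eunanzonletitiz/ is unchanged.
Rule 3 (intervocalic voicing): /t/ is a voiceless stop between vowels /e/ and /i/, so it voices to [d]. /t/ is a voiceless stop between vowels /i/ and /i/, so it voices to [d]. /eunanzonletitiz/ → eunanzonledidiz.
Rule 4 (final a-epenthesis): the form ends in the consonant /z/, so [a] is inserted word-finally. /eunanzonledidiz/ → eunanzonledidiza.

eunanzonledidiza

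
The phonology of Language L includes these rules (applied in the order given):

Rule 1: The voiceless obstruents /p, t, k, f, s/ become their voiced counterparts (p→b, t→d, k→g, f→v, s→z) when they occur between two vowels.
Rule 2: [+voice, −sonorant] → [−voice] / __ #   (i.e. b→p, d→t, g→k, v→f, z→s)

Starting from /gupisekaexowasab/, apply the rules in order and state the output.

gubizegaexowazap

Rule 1 (intervocalic voicing): /p/ is a voiceless obstruent between vowels /u/ and /i/, so it voices to [b]. /s/ is a voiceless obstruent between vowels /i/ and /e/, so it voices to [z]. /k/ is a voiceless obstruent between vowels /e/ and /a/, so it voices to [g]. /s/ is a voiceless obstruent between vowels /a/ and /a/, so it voices to [z]. /gupisekaexowasab/ → gubizegaexowazab.
Rule 2 (final devoicing): /b/ is a voiced obstruent in word-final position, so it devoices to [p]. /gubizegaexowazab/ → gubizegaexowazap.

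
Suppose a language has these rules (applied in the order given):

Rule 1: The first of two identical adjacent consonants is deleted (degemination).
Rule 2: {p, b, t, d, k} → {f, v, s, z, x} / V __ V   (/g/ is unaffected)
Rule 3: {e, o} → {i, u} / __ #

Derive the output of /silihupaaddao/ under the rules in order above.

Rule 1 (degemination): /dd/ is a geminate; the first /d/ deletes. /silihupaaddao/ → silihupaadao.
Rule 2 (intervocalic spirantization): /p/ is a stop between vowels /u/ and /a/, so it spirantizes to the fricative [f]. /d/ is a stop between vowels /a/ and /a/, so it spirantizes to the fricative [z]. /silihupaadao/ → silihufaazao.
Rule 3 (final vowel raising): /o/ is a mid vowel in word-final position, so it raises to [u]. /silihufaazao/ → silihufaazau.

silihufaazau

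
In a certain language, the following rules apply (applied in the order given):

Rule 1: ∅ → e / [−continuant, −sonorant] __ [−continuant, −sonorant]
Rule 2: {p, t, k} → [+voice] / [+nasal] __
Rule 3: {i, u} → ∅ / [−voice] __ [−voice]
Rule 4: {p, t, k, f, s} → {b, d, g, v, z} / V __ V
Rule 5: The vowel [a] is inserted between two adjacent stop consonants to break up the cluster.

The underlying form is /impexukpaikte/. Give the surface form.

Rule 1 (stop-cluster e-epenthesis): /k/ and /p/ form a stop–stop cluster, so [e] is inserted between them. /k/ and /t/ form a stop–stop cluster, so [e] is inserted between them. /impexukpaikte/ → impexukepaikete.
Rule 2 (post-nasal voicing): /p/ is a voiceless stop immediately after the nasal /m/, so it voices to [b]. /impexukepaikete/ → imbexukepaikete.
Rule 3 (high vowel syncope): /u/ is a high vowel flanked by voiceless consonants /x/ and /k/, so it deletes. /imbexukepaikete/ → imbexkepaikete.
Rule 4 (intervocalic voicing): /p/ is a voiceless obstruent between vowels /e/ and /a/, so it voices to [b]. /k/ is a voiceless obstruent between vowels /i/ and /e/, so it voices to [g]. /t/ is a voiceless obstruent between vowels /e/ and /e/, so it voices to [d]. /imbexkepaikete/ → imbexkebaigede.
Rule 5 (stop-cluster a-epenthesis): no segment meets the environment; /imbexkebaigede/ is unchanged.

imbexkebaigede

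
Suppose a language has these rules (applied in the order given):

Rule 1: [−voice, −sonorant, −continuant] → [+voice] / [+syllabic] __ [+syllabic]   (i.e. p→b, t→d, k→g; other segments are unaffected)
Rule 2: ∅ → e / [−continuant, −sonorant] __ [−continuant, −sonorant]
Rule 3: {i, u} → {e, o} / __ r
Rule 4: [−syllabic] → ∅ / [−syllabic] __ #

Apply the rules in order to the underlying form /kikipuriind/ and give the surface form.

Rule 1 (intervocalic voicing): /k/ is a voiceless stop between vowels /i/ and /i/, so it voices to [g]. /p/ is a voiceless stop between vowels /i/ and /u/, so it voices to [b]. /kikipuriind/ → kigiburiind.
Rule 2 (stop-cluster e-epenthesis): no segment meets the environment; /kigiburiind/ is unchanged.
Rule 3 (pre-rhotic lowering): /u/ is a high vowel immediately before /r/, so it lowers to [o]. /kigiburiind/ → kigiboriind.
Rule 4 (final cluster simplification): /d/ is the second consonant of a word-final cluster /nd/, so it deletes. /kigiboriind/ → kigiboriin.

kigiboriin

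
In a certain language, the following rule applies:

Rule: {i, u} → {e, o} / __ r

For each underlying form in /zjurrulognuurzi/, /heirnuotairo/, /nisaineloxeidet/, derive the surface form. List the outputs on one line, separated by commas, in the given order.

zjorrulognuorzi, heernuotaero, nisaineloxeidet

/zjurrulognuurzi/: /u/ is a high vowel immediately before /r/, so it lowers to [o]. /u/ is a high vowel immediately before /r/, so it lowers to [o]. → [zjorrulognuorzi].
/heirnuotairo/: /i/ is a high vowel immediately before /r/, so it lowers to [e]. /i/ is a high vowel immediately before /r/, so it lowers to [e]. → [heernuotaero].
/nisaineloxeidet/: the rule's environment is not met; surfaces unchanged as [nisaineloxeidet].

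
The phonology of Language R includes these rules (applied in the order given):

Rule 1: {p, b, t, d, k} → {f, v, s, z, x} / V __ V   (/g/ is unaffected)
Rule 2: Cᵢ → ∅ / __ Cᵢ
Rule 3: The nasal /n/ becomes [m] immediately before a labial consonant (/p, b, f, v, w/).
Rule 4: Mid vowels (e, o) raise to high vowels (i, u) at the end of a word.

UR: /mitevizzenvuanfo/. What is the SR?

Rule 1 (intervocalic spirantization): /t/ is a stop between vowels /i/ and /e/, so it spirantizes to the fricative [s]. /mitevizzenvuanfo/ → misevizzenvuanfo.
Rule 2 (degemination): /zz/ is a geminate; the first /z/ deletes. /misevizzenvuanfo/ → misevizenvuanfo.
Rule 3 (nasal place assimilation): /n/ precedes the labial consonant /v/, so it assimilates in place to [m]. /n/ precedes the labial consonant /f/, so it assimilates in place to [m]. /misevizenvuanfo/ → misevizemvuamfo.
Rule 4 (final vowel raising): /o/ is a mid vowel in word-final position, so it raises to [u]. /misevizemvuamfo/ → misevizemvuamfu.

misevizemvuamfu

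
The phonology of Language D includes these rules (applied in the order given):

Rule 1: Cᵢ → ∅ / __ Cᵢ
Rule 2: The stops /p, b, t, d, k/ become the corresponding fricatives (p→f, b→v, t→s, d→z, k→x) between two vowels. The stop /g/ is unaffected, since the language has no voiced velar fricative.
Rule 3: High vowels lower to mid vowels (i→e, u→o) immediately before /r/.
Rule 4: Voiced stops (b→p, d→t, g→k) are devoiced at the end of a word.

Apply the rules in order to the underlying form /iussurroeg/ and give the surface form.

iusoroek

Rule 1 (degemination): /ss/ is a geminate; the first /s/ deletes. /rr/ is a geminate; the first /r/ deletes. /iussurroeg/ → iusuroeg.
Rule 2 (intervocalic spirantization): no segment meets the environment; /iusuroeg/ is unchanged.
Rule 3 (pre-rhotic lowering): /u/ is a high vowel immediately before /r/, so it lowers to [o]. /iusuroeg/ → iusoroeg.
Rule 4 (final devoicing): /g/ is a voiced stop in word-final position, so it devoices to [k]. /iusoroeg/ → iusoroek.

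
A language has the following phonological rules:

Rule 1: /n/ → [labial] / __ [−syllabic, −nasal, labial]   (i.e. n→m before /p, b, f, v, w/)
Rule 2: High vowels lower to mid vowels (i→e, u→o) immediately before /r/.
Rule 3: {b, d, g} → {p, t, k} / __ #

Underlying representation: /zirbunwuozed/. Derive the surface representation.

zerbumwuozet

Rule 1 (nasal place assimilation): /n/ precedes the labial consonant /w/, so it assimilates in place to [m]. /zirbunwuozed/ → zirbumwuozed.
Rule 2 (pre-rhotic lowering): /i/ is a high vowel immediately before /r/, so it lowers to [e]. /zirbumwuozed/ → zerbumwuozed.
Rule 3 (final devoicing): /d/ is a voiced stop in word-final position, so it devoices to [t]. /zerbumwuozed/ → zerbumwuozet.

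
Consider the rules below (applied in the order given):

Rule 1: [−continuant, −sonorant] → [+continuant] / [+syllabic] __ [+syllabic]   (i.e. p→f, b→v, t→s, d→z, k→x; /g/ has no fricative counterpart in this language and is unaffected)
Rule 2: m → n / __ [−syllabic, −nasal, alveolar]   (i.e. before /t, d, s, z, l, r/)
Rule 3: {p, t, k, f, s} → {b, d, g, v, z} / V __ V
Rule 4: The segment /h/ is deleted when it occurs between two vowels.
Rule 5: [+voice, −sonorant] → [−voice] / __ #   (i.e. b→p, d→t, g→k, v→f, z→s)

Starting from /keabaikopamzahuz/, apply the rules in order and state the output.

keavaixovanzaus

Rule 1 (intervocalic spirantization): /b/ is a stop between vowels /a/ and /a/, so it spirantizes to the fricative [v]. /k/ is a stop between vowels /i/ and /o/, so it spirantizes to the fricative [x]. /p/ is a stop between vowels /o/ and /a/, so it spirantizes to the fricative [f]. /keabaikopamzahuz/ → keavaixofamzahuz.
Rule 2 (nasal place assimilation): /m/ precedes the alveolar consonant /z/, so it assimilates in place to [n]. /keavaixofamzahuz/ → keavaixofanzahuz.
Rule 3 (intervocalic voicing): /f/ is a voiceless obstruent between vowels /o/ and /a/, so it voices to [v]. /keavaixofanzahuz/ → keavaixovanzahuz.
Rule 4 (intervocalic h-deletion): /h/ occurs between vowels /a/ and /u/, so it deletes. /keavaixovanzahuz/ → keavaixovanzauz.
Rule 5 (final devoicing): /z/ is a voiced obstruent in word-final position, so it devoices to [s]. /keavaixovanzauz/ → keavaixovanzaus.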